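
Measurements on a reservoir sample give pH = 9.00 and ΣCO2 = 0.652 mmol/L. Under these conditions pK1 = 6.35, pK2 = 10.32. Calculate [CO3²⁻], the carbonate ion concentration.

α₂ = 1 / (1 + [H⁺]/K2 + [H⁺]²/(K1K2)) = 1 / (1 + 10^+1.32 + 10^-1.33)
   = 1 / (1 + 20.893 + 0.046774) = 1/21.940 = 0.04558
[CO3²⁻] = α₂ × DIC = 0.04558 × 0.652 = 0.0297 mmol/L

[CO3²⁻] = 0.0297 mmol/L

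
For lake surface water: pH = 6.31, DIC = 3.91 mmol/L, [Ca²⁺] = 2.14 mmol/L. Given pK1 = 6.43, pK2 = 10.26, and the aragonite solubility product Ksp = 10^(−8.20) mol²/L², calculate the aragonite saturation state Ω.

Ω = 0.0642

α₂ = 1 / (1 + [H⁺]/K2 + [H⁺]²/(K1K2)) = 1 / (1 + 10^+3.95 + 10^+4.07)
   = 1 / (1 + 8912.5 + 1.1749×10^4) = 1/2.0662×10^4 = 4.840×10^-5
[CO3²⁻] = α₂ × DIC = 4.840×10^-5 × 3.91 = 0.0001892 mmol/L = 0.1892 μmol/L
Ksp = 10^(−8.20) = 6.310×10^-9
Ω = [Ca²⁺][CO3²⁻]/Ksp = (2.14×10^-3)(1.892×10^-7) / 6.310×10^-9 = 0.0642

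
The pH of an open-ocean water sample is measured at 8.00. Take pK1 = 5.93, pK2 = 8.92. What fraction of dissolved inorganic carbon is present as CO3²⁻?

α₂ = 0.107

α₂ = 1 / (1 + [H⁺]/K2 + [H⁺]²/(K1K2)) = 1 / (1 + 10^+0.92 + 10^-1.15)
   = 1 / (1 + 8.3176 + 0.070795) = 1/9.3884 = 0.1065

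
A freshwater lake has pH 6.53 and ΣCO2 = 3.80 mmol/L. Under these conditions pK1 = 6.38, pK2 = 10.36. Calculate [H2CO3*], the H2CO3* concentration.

α₀ = 1 / (1 + K1/[H⁺] + K1K2/[H⁺]²) = 1 / (1 + 10^+0.15 + 10^-3.68)
   = 1 / (1 + 1.4125 + 0.00020893) = 1/2.4127 = 0.4145
[CO2*] = α₀ × DIC = 0.4145 × 3.80 = 1.57 mmol/L

[CO2*] = 1.57 mmol/L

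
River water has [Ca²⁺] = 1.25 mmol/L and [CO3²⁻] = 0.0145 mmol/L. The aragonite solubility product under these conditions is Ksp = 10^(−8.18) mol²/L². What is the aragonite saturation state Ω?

Ksp = 10^(−8.18) = 6.607×10^-9
Ω = [Ca²⁺][CO3²⁻]/Ksp = (1.25×10^-3)(0.0145×10^-3) / 6.607×10^-9 = 2.74

Ω = 2.74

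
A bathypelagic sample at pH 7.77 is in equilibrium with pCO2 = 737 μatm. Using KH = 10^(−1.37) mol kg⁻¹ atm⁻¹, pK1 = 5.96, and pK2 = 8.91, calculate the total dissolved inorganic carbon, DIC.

[CO2*] = KH · pCO2 = 10^(−1.37) × 737×10^-6 = 3.144×10^-5 mol/kg
α₀ = 1/(1 + K1/[H⁺] + K1K2/[H⁺]²) = 1/(1 + 10^+1.81 + 10^+0.67) = 0.01424
DIC = [CO2*]/α₀ = 3.144×10^-5 / 0.01424 = 2.21 mmol/kg

DIC = 2.21 mmol/kg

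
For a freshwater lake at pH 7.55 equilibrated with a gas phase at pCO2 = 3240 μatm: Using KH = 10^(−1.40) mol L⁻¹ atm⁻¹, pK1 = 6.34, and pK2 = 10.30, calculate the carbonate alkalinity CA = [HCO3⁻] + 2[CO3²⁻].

[CO2*] = KH · pCO2 = 10^(−1.40) × 3240×10^-6 = 1.290×10^-4 mol/L
α₀ = 1/(1 + K1/[H⁺] + K1K2/[H⁺]²) = 1/(1 + 10^+1.21 + 10^-1.54) = 0.05798
DIC = [CO2*]/α₀ = 1.290×10^-4 / 0.05798 = 2.225 mmol/L
CA = (α₁ + 2α₂)·DIC = (0.9403 + 2×0.001672) × 2.225 = 2.10 mmol/L

CA = 2.10 mmol/L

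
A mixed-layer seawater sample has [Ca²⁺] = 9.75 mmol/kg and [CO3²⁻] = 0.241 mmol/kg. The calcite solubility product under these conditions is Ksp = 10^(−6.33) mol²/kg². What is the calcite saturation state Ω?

Ω = 5.02

Ksp = 10^(−6.33) = 4.677×10^-7
Ω = [Ca²⁺][CO3²⁻]/Ksp = (9.75×10^-3)(0.241×10^-3) / 4.677×10^-7 = 5.02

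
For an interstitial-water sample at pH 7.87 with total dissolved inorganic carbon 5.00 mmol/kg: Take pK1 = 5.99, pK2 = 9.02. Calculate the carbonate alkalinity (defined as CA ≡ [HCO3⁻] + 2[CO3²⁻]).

CA = [HCO3⁻] + 2[CO3²⁻] = (α₁ + 2α₂)·DIC
At pH 7.87: [H⁺]/K1 = 10^-1.88 = 0.013183, K2/[H⁺] = 10^-1.15 = 0.070795
α₁ = 1/(1 + 0.013183 + 0.070795) = 1/1.0840 = 0.9225; α₂ = α₁·K2/[H⁺] = 0.06531
α₁ + 2α₂ = 1.0531
CA = 1.0531 × 5.00 = 5.27 mmol/kg

CA = 5.27 mmol/kg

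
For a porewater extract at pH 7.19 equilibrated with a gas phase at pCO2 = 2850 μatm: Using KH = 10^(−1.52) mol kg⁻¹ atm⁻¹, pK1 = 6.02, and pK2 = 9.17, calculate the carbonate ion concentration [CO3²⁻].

[CO2*] = KH · pCO2 = 10^(−1.52) × 2850×10^-6 = 8.607×10^-5 mol/kg
α₀ = 1/(1 + K1/[H⁺] + K1K2/[H⁺]²) = 1/(1 + 10^+1.17 + 10^-0.81) = 0.06271
DIC = [CO2*]/α₀ = 8.607×10^-5 / 0.06271 = 1.372 mmol/kg
[CO3²⁻] = α₂·DIC; α₂ = 0.009713, so [CO3²⁻] = 0.009713 × 1.372 = 0.0133 mmol/kg = 13.3 μmol/kg

[CO3²⁻] = 13.3 μmol/kg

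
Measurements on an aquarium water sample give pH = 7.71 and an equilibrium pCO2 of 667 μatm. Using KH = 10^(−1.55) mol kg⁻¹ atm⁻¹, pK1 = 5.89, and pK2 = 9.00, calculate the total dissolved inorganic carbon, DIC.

[CO2*] = KH · pCO2 = 10^(−1.55) × 667×10^-6 = 1.880×10^-5 mol/kg
α₀ = 1/(1 + K1/[H⁺] + K1K2/[H⁺]²) = 1/(1 + 10^+1.82 + 10^+0.53) = 0.01419
DIC = [CO2*]/α₀ = 1.880×10^-5 / 0.01419 = 1.32 mmol/kg

DIC = 1.32 mmol/kg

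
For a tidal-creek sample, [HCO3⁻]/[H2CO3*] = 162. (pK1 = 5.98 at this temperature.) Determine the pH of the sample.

pH = 8.19

From K1 = [H⁺][HCO3⁻]/[H2CO3*]:  pH = pK1 + log₁₀([HCO3⁻]/[H2CO3*])
log₁₀(162) = +2.210
pH = 5.98 + (+2.210) = 8.19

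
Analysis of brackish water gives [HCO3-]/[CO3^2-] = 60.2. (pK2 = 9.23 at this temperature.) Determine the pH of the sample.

pH = 7.45

From K2 = [H⁺][CO3^2-]/[HCO3-]:  pH = pK2 − log₁₀([HCO3-]/[CO3^2-])
log₁₀(60.2) = +1.780
pH = 9.23 − (+1.780) = 7.45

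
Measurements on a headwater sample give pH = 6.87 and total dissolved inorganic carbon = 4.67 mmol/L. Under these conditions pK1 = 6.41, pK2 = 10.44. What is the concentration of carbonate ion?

[CO3²⁻] = 0.933 μmol/L

α₂ = 1 / (1 + [H⁺]/K2 + [H⁺]²/(K1K2)) = 1 / (1 + 10^+3.57 + 10^+3.11)
   = 1 / (1 + 3715.4 + 1288.2) = 1/5004.6 = 0.0001998
[CO3²⁻] = α₂ × DIC = 0.0001998 × 4.67 = 0.000933 mmol/L = 0.933 μmol/L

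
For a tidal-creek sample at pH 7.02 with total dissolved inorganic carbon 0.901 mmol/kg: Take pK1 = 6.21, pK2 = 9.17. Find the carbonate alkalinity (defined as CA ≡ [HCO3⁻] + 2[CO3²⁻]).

CA = [HCO3⁻] + 2[CO3²⁻] = (α₁ + 2α₂)·DIC
At pH 7.02: [H⁺]/K1 = 10^-0.81 = 0.15488, K2/[H⁺] = 10^-2.15 = 0.0070795
α₁ = 1/(1 + 0.15488 + 0.0070795) = 1/1.1620 = 0.8606; α₂ = α₁·K2/[H⁺] = 0.006093
α₁ + 2α₂ = 0.8728
CA = 0.8728 × 0.901 = 0.786 mmol/kg

CA = 0.786 mmol/kg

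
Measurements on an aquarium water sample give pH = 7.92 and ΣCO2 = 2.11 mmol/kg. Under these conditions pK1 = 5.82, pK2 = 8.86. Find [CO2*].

[CO2*] = 14.9 μmol/kg

α₀ = 1 / (1 + K1/[H⁺] + K1K2/[H⁺]²) = 1 / (1 + 10^+2.10 + 10^+1.16)
   = 1 / (1 + 125.89 + 14.454) = 1/141.35 = 0.007075
[CO2*] = α₀ × DIC = 0.007075 × 2.11 = 0.0149 mmol/kg = 14.9 μmol/kg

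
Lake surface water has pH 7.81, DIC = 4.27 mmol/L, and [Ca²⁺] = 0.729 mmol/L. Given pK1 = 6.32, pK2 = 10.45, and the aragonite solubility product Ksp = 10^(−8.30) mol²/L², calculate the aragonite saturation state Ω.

Ω = 1.38

α₂ = 1 / (1 + [H⁺]/K2 + [H⁺]²/(K1K2)) = 1 / (1 + 10^+2.64 + 10^+1.15)
   = 1 / (1 + 436.52 + 14.125) = 1/451.64 = 0.002214
[CO3²⁻] = α₂ × DIC = 0.002214 × 4.27 = 0.009454 mmol/L = 9.454 μmol/L
Ksp = 10^(−8.30) = 5.012×10^-9
Ω = [Ca²⁺][CO3²⁻]/Ksp = (0.729×10^-3)(9.454×10^-6) / 5.012×10^-9 = 1.38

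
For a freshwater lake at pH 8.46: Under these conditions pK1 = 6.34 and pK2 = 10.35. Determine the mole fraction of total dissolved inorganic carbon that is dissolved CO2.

α₀ = 0.00743

α₀ = 1 / (1 + K1/[H⁺] + K1K2/[H⁺]²) = 1 / (1 + 10^+2.12 + 10^+0.23)
   = 1 / (1 + 131.83 + 1.6982) = 1/134.52 = 0.007434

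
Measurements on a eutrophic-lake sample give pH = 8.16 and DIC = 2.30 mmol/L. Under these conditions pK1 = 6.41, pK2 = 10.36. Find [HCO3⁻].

α₁ = 1 / (1 + [H⁺]/K1 + K2/[H⁺]) = 1 / (1 + 10^-1.75 + 10^-2.20)
   = 1 / (1 + 0.017783 + 0.0063096) = 1/1.0241 = 0.9765
[HCO3⁻] = α₁ × DIC = 0.9765 × 2.30 = 2.25 mmol/L

[HCO3⁻] = 2.25 mmol/L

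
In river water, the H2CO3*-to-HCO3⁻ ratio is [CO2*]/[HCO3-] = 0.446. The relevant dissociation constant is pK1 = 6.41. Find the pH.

From K1 = [H⁺][HCO3-]/[CO2*]:  pH = pK1 − log₁₀([CO2*]/[HCO3-])
log₁₀(0.446) = -0.351
pH = 6.41 − (-0.351) = 6.76

pH = 6.76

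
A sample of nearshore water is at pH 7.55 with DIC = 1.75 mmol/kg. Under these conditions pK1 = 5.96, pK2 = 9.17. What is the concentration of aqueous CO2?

α₀ = 1 / (1 + K1/[H⁺] + K1K2/[H⁺]²) = 1 / (1 + 10^+1.59 + 10^-0.03)
   = 1 / (1 + 38.905 + 0.93325) = 1/40.838 = 0.02449
[CO2*] = α₀ × DIC = 0.02449 × 1.75 = 0.0429 mmol/kg

[CO2*] = 0.0429 mmol/kg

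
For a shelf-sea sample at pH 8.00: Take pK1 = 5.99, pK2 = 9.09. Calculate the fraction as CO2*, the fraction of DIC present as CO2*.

α₀ = 1 / (1 + K1/[H⁺] + K1K2/[H⁺]²) = 1 / (1 + 10^+2.01 + 10^+0.92)
   = 1 / (1 + 102.33 + 8.3176) = 1/111.65 = 0.008957

α₀ = 0.00896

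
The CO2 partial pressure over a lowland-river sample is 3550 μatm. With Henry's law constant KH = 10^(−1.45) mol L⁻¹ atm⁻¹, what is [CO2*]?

KH = 10^(−1.45) = 3.548×10^-2 mol L⁻¹ atm⁻¹
[CO2*] = KH · pCO2 = 3.548×10^-2 × 3550×10^-6 atm = 1.26×10^-4 mol/L

[CO2*] = 126 μmol/L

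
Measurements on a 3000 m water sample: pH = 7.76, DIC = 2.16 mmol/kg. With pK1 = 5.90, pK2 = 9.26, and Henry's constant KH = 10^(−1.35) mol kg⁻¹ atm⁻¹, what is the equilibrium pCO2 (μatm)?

pCO2 = 638 μatm

α₀ = 1 / (1 + K1/[H⁺] + K1K2/[H⁺]²) = 1 / (1 + 10^+1.86 + 10^+0.36)
   = 1 / (1 + 72.444 + 2.2909) = 1/75.734 = 0.01320
[CO2*] = α₀ × DIC = 0.01320 × 2.16 = 0.02852 mmol/kg
pCO2 = [CO2*]/KH = 2.852×10^-5 / 4.467×10^-2 = 638 μatm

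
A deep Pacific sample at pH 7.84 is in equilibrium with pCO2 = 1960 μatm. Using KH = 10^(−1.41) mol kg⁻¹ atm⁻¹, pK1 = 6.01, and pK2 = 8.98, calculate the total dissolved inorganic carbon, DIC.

[CO2*] = KH · pCO2 = 10^(−1.41) × 1960×10^-6 = 7.625×10^-5 mol/kg
α₀ = 1/(1 + K1/[H⁺] + K1K2/[H⁺]²) = 1/(1 + 10^+1.83 + 10^+0.69) = 0.01360
DIC = [CO2*]/α₀ = 7.625×10^-5 / 0.01360 = 5.61 mmol/kg

DIC = 5.61 mmol/kg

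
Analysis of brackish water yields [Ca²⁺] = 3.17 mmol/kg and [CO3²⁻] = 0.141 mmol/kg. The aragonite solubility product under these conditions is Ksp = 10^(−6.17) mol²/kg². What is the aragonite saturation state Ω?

Ksp = 10^(−6.17) = 6.761×10^-7
Ω = [Ca²⁺][CO3²⁻]/Ksp = (3.17×10^-3)(0.141×10^-3) / 6.761×10^-7 = 0.661

Ω = 0.661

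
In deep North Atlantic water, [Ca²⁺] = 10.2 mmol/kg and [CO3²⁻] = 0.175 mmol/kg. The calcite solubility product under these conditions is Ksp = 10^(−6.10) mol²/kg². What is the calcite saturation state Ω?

Ksp = 10^(−6.10) = 7.943×10^-7
Ω = [Ca²⁺][CO3²⁻]/Ksp = (10.2×10^-3)(0.175×10^-3) / 7.943×10^-7 = 2.25

Ω = 2.25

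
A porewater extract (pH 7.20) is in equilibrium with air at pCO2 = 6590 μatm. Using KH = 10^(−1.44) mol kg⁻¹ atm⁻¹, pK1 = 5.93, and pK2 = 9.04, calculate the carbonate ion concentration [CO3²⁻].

[CO3²⁻] = 0.0644 mmol/kg

[CO2*] = KH · pCO2 = 10^(−1.44) × 6590×10^-6 = 2.393×10^-4 mol/kg
α₀ = 1/(1 + K1/[H⁺] + K1K2/[H⁺]²) = 1/(1 + 10^+1.27 + 10^-0.57) = 0.05028
DIC = [CO2*]/α₀ = 2.393×10^-4 / 0.05028 = 4.759 mmol/kg
[CO3²⁻] = α₂·DIC; α₂ = 0.01353, so [CO3²⁻] = 0.01353 × 4.759 = 0.0644 mmol/kg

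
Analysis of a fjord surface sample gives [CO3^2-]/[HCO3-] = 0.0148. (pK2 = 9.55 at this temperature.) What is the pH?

From K2 = [H⁺][CO3^2-]/[HCO3-]:  pH = pK2 + log₁₀([CO3^2-]/[HCO3-])
log₁₀(0.0148) = -1.830
pH = 9.55 + (-1.830) = 7.72

pH = 7.72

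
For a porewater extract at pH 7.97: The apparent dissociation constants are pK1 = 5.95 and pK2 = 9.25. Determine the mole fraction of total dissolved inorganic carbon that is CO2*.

α₀ = 1 / (1 + K1/[H⁺] + K1K2/[H⁺]²) = 1 / (1 + 10^+2.02 + 10^+0.74)
   = 1 / (1 + 104.71 + 5.4954) = 1/111.21 = 0.008992

α₀ = 0.00899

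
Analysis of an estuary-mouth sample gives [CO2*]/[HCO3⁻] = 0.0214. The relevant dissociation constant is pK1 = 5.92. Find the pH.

From K1 = [H⁺][HCO3⁻]/[CO2*]:  pH = pK1 − log₁₀([CO2*]/[HCO3⁻])
log₁₀(0.0214) = -1.670
pH = 5.92 − (-1.670) = 7.59

pH = 7.59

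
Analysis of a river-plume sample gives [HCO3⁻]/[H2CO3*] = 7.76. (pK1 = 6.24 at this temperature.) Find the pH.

pH = 7.13

From K1 = [H⁺][HCO3⁻]/[H2CO3*]:  pH = pK1 + log₁₀([HCO3⁻]/[H2CO3*])
log₁₀(7.76) = +0.890
pH = 6.24 + (+0.890) = 7.13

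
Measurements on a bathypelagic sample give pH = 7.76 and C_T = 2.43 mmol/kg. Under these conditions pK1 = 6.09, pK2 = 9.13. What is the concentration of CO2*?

α₀ = 1 / (1 + K1/[H⁺] + K1K2/[H⁺]²) = 1 / (1 + 10^+1.67 + 10^+0.30)
   = 1 / (1 + 46.774 + 1.9953) = 1/49.769 = 0.02009
[CO2*] = α₀ × DIC = 0.02009 × 2.43 = 0.0488 mmol/kg

[CO2*] = 0.0488 mmol/kg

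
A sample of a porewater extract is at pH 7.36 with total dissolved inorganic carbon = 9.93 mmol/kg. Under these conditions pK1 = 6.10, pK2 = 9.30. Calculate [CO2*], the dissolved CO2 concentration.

[CO2*] = 0.512 mmol/kg

α₀ = 1 / (1 + K1/[H⁺] + K1K2/[H⁺]²) = 1 / (1 + 10^+1.26 + 10^-0.68)
   = 1 / (1 + 18.197 + 0.20893) = 1/19.406 = 0.05153
[CO2*] = α₀ × DIC = 0.05153 × 9.93 = 0.512 mmol/kg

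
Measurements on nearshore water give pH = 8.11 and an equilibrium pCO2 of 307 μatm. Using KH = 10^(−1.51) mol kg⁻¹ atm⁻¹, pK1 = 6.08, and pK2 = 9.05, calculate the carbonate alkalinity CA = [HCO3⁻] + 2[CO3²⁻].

CA = 1.25 mmol/kg

[CO2*] = KH · pCO2 = 10^(−1.51) × 307×10^-6 = 9.487×10^-6 mol/kg
α₀ = 1/(1 + K1/[H⁺] + K1K2/[H⁺]²) = 1/(1 + 10^+2.03 + 10^+1.09) = 0.008302
DIC = [CO2*]/α₀ = 9.487×10^-6 / 0.008302 = 1.143 mmol/kg
CA = (α₁ + 2α₂)·DIC = (0.8896 + 2×0.1021) × 1.143 = 1.25 mmol/kg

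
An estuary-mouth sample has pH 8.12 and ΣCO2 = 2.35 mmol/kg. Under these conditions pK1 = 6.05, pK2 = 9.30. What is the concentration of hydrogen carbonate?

α₁ = 1 / (1 + [H⁺]/K1 + K2/[H⁺]) = 1 / (1 + 10^-2.07 + 10^-1.18)
   = 1 / (1 + 0.0085114 + 0.066069) = 1/1.0746 = 0.9306
[HCO3⁻] = α₁ × DIC = 0.9306 × 2.35 = 2.19 mmol/kg

[HCO3⁻] = 2.19 mmol/kg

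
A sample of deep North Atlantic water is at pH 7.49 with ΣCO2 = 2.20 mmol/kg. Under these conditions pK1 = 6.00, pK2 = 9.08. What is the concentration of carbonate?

α₂ = 1 / (1 + [H⁺]/K2 + [H⁺]²/(K1K2)) = 1 / (1 + 10^+1.59 + 10^+0.10)
   = 1 / (1 + 38.905 + 1.2589) = 1/41.163 = 0.02429
[CO3²⁻] = α₂ × DIC = 0.02429 × 2.20 = 0.0534 mmol/kg

[CO3²⁻] = 0.0534 mmol/kg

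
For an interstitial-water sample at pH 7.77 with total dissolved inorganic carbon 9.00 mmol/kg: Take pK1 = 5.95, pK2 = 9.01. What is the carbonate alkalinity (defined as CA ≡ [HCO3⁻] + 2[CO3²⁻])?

CA = [HCO3⁻] + 2[CO3²⁻] = (α₁ + 2α₂)·DIC
At pH 7.77: [H⁺]/K1 = 10^-1.82 = 0.015136, K2/[H⁺] = 10^-1.24 = 0.057544
α₁ = 1/(1 + 0.015136 + 0.057544) = 1/1.0727 = 0.9322; α₂ = α₁·K2/[H⁺] = 0.05365
α₁ + 2α₂ = 1.0395
CA = 1.0395 × 9.00 = 9.36 mmol/kg

CA = 9.36 mmol/kg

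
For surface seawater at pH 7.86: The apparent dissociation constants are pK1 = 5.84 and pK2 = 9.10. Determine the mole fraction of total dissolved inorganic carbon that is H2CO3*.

α₀ = 0.00895

α₀ = 1 / (1 + K1/[H⁺] + K1K2/[H⁺]²) = 1 / (1 + 10^+2.02 + 10^+0.78)
   = 1 / (1 + 104.71 + 6.0256) = 1/111.74 = 0.008949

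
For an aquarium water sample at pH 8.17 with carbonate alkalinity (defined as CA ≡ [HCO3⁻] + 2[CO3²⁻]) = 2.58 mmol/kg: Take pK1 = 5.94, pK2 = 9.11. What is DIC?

CA = [HCO3⁻] + 2[CO3²⁻] = (α₁ + 2α₂)·DIC
At pH 8.17: [H⁺]/K1 = 10^-2.23 = 0.0058884, K2/[H⁺] = 10^-0.94 = 0.11482
α₁ = 1/(1 + 0.0058884 + 0.11482) = 1/1.1207 = 0.8923; α₂ = α₁·K2/[H⁺] = 0.1024
α₁ + 2α₂ = 1.0972
DIC = CA / (α₁ + 2α₂) = 2.58 / 1.0972 = 2.35 mmol/kg

DIC = 2.35 mmol/kg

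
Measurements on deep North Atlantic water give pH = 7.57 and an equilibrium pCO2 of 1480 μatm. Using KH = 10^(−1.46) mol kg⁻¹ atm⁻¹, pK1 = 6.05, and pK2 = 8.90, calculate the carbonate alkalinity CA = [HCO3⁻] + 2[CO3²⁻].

[CO2*] = KH · pCO2 = 10^(−1.46) × 1480×10^-6 = 5.132×10^-5 mol/kg
α₀ = 1/(1 + K1/[H⁺] + K1K2/[H⁺]²) = 1/(1 + 10^+1.52 + 10^+0.19) = 0.02804
DIC = [CO2*]/α₀ = 5.132×10^-5 / 0.02804 = 1.830 mmol/kg
CA = (α₁ + 2α₂)·DIC = (0.9285 + 2×0.04343) × 1.830 = 1.86 mmol/kg

CA = 1.86 mmol/kg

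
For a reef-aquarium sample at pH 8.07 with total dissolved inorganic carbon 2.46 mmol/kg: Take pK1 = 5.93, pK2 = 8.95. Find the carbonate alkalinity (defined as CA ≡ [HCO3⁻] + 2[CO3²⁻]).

CA = 2.73 mmol/kg

CA = [HCO3⁻] + 2[CO3²⁻] = (α₁ + 2α₂)·DIC
At pH 8.07: [H⁺]/K1 = 10^-2.14 = 0.0072444, K2/[H⁺] = 10^-0.88 = 0.13183
α₁ = 1/(1 + 0.0072444 + 0.13183) = 1/1.1391 = 0.8779; α₂ = α₁·K2/[H⁺] = 0.1157
α₁ + 2α₂ = 1.1094
CA = 1.1094 × 2.46 = 2.73 mmol/kg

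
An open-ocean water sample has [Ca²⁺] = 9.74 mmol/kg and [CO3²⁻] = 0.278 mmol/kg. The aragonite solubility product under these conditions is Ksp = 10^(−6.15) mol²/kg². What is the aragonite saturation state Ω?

Ω = 3.82

Ksp = 10^(−6.15) = 7.079×10^-7
Ω = [Ca²⁺][CO3²⁻]/Ksp = (9.74×10^-3)(0.278×10^-3) / 7.079×10^-7 = 3.82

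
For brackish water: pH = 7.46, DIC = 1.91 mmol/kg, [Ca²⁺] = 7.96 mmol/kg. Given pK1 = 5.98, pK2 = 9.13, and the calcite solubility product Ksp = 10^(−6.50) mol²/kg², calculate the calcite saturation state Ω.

Ω = 0.975

α₂ = 1 / (1 + [H⁺]/K2 + [H⁺]²/(K1K2)) = 1 / (1 + 10^+1.67 + 10^+0.19)
   = 1 / (1 + 46.774 + 1.5488) = 1/49.322 = 0.02027
[CO3²⁻] = α₂ × DIC = 0.02027 × 1.91 = 0.03872 mmol/kg
Ksp = 10^(−6.50) = 3.162×10^-7
Ω = [Ca²⁺][CO3²⁻]/Ksp = (7.96×10^-3)(3.872×10^-5) / 3.162×10^-7 = 0.975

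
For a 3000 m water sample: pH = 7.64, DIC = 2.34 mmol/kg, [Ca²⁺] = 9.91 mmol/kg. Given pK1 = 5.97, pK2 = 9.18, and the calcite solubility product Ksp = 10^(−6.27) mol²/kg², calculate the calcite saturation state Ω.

α₂ = 1 / (1 + [H⁺]/K2 + [H⁺]²/(K1K2)) = 1 / (1 + 10^+1.54 + 10^-0.13)
   = 1 / (1 + 34.674 + 0.74131) = 1/36.415 = 0.02746
[CO3²⁻] = α₂ × DIC = 0.02746 × 2.34 = 0.06426 mmol/kg
Ksp = 10^(−6.27) = 5.370×10^-7
Ω = [Ca²⁺][CO3²⁻]/Ksp = (9.91×10^-3)(6.426×10^-5) / 5.370×10^-7 = 1.19

Ω = 1.19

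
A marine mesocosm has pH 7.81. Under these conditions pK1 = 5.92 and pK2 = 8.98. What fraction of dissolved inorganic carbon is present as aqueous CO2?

α₀ = 0.0119

α₀ = 1 / (1 + K1/[H⁺] + K1K2/[H⁺]²) = 1 / (1 + 10^+1.89 + 10^+0.72)
   = 1 / (1 + 77.625 + 5.2481) = 1/83.873 = 0.01192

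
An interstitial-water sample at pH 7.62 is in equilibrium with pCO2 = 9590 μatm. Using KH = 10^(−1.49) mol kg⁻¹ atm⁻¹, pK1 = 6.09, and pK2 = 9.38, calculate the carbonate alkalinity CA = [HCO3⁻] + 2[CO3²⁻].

[CO2*] = KH · pCO2 = 10^(−1.49) × 9590×10^-6 = 3.103×10^-4 mol/kg
α₀ = 1/(1 + K1/[H⁺] + K1K2/[H⁺]²) = 1/(1 + 10^+1.53 + 10^-0.23) = 0.02819
DIC = [CO2*]/α₀ = 3.103×10^-4 / 0.02819 = 11.01 mmol/kg
CA = (α₁ + 2α₂)·DIC = (0.9552 + 2×0.01660) × 11.01 = 10.9 mmol/kg

CA = 10.9 mmol/kg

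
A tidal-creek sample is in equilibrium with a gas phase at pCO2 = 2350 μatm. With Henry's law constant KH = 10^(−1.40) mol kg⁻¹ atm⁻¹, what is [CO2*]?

[CO2*] = 93.6 μmol/kg

KH = 10^(−1.40) = 3.981×10^-2 mol kg⁻¹ atm⁻¹
[CO2*] = KH · pCO2 = 3.981×10^-2 × 2350×10^-6 atm = 9.36×10^-5 mol/kg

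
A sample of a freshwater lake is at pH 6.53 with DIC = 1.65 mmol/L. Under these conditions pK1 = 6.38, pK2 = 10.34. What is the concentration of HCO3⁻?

α₁ = 1 / (1 + [H⁺]/K1 + K2/[H⁺]) = 1 / (1 + 10^-0.15 + 10^-3.81)
   = 1 / (1 + 0.70795 + 0.00015488) = 1/1.7081 = 0.5854
[HCO3⁻] = α₁ × DIC = 0.5854 × 1.65 = 0.966 mmol/L

[HCO3⁻] = 0.966 mmol/L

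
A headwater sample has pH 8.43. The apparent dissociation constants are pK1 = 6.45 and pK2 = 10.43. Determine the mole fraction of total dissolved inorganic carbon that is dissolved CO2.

α₀ = 0.0103

α₀ = 1 / (1 + K1/[H⁺] + K1K2/[H⁺]²) = 1 / (1 + 10^+1.98 + 10^-0.02)
   = 1 / (1 + 95.499 + 0.95499) = 1/97.454 = 0.01026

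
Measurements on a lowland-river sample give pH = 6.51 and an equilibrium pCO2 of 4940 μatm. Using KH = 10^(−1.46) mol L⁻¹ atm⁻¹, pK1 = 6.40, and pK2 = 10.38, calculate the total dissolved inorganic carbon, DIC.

[CO2*] = KH · pCO2 = 10^(−1.46) × 4940×10^-6 = 1.713×10^-4 mol/L
α₀ = 1/(1 + K1/[H⁺] + K1K2/[H⁺]²) = 1/(1 + 10^+0.11 + 10^-3.76) = 0.4370
DIC = [CO2*]/α₀ = 1.713×10^-4 / 0.4370 = 0.392 mmol/L

DIC = 0.392 mmol/L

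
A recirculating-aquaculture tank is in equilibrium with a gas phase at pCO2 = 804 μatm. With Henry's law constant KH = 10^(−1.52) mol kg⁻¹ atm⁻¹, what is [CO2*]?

[CO2*] = 24.3 μmol/kg

KH = 10^(−1.52) = 3.020×10^-2 mol kg⁻¹ atm⁻¹
[CO2*] = KH · pCO2 = 3.020×10^-2 × 804×10^-6 atm = 2.43×10^-5 mol/kg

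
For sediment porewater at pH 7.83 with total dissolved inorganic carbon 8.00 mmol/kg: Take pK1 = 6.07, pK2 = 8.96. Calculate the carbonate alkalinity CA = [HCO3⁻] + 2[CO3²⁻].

CA = 8.42 mmol/kg

CA = [HCO3⁻] + 2[CO3²⁻] = (α₁ + 2α₂)·DIC
At pH 7.83: [H⁺]/K1 = 10^-1.76 = 0.017378, K2/[H⁺] = 10^-1.13 = 0.074131
α₁ = 1/(1 + 0.017378 + 0.074131) = 1/1.0915 = 0.9162; α₂ = α₁·K2/[H⁺] = 0.06792
α₁ + 2α₂ = 1.0520
CA = 1.0520 × 8.00 = 8.42 mmol/kg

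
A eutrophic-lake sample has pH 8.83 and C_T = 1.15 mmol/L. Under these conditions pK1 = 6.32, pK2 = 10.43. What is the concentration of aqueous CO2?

α₀ = 1 / (1 + K1/[H⁺] + K1K2/[H⁺]²) = 1 / (1 + 10^+2.51 + 10^+0.91)
   = 1 / (1 + 323.59 + 8.1283) = 1/332.72 = 0.003006
[CO2*] = α₀ × DIC = 0.003006 × 1.15 = 0.00346 mmol/L = 3.46 μmol/L

[CO2*] = 3.46 μmol/L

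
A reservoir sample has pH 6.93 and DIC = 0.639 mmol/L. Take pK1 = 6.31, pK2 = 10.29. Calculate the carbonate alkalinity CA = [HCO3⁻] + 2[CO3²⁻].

CA = 0.516 mmol/L

CA = [HCO3⁻] + 2[CO3²⁻] = (α₁ + 2α₂)·DIC
At pH 6.93: [H⁺]/K1 = 10^-0.62 = 0.23988, K2/[H⁺] = 10^-3.36 = 0.00043652
α₁ = 1/(1 + 0.23988 + 0.00043652) = 1/1.2403 = 0.8062; α₂ = α₁·K2/[H⁺] = 0.0003519
α₁ + 2α₂ = 0.8069
CA = 0.8069 × 0.639 = 0.516 mmol/L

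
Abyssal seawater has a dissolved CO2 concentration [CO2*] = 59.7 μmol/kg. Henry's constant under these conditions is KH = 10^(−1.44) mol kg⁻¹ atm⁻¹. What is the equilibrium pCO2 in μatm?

pCO2 = 1640 μatm

KH = 10^(−1.44) = 3.631×10^-2 mol kg⁻¹ atm⁻¹
pCO2 = [CO2*]/KH = 59.7×10^-6 / 3.631×10^-2 = 1.64×10^-3 atm = 1640 μatm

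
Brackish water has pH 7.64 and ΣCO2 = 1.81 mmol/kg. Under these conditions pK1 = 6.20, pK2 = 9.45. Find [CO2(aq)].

[CO2*] = 0.0625 mmol/kg

α₀ = 1 / (1 + K1/[H⁺] + K1K2/[H⁺]²) = 1 / (1 + 10^+1.44 + 10^-0.37)
   = 1 / (1 + 27.542 + 0.42658) = 1/28.969 = 0.03452
[CO2*] = α₀ × DIC = 0.03452 × 1.81 = 0.0625 mmol/kg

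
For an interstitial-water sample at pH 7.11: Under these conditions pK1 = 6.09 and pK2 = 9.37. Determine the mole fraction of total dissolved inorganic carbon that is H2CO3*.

α₀ = 0.0867

α₀ = 1 / (1 + K1/[H⁺] + K1K2/[H⁺]²) = 1 / (1 + 10^+1.02 + 10^-1.24)
   = 1 / (1 + 10.471 + 0.057544) = 1/11.529 = 0.08674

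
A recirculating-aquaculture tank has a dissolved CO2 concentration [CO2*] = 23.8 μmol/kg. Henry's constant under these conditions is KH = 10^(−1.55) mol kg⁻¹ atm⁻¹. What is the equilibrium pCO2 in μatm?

pCO2 = 844 μatm

KH = 10^(−1.55) = 2.818×10^-2 mol kg⁻¹ atm⁻¹
pCO2 = [CO2*]/KH = 23.8×10^-6 / 2.818×10^-2 = 8.44×10^-4 atm = 844 μatm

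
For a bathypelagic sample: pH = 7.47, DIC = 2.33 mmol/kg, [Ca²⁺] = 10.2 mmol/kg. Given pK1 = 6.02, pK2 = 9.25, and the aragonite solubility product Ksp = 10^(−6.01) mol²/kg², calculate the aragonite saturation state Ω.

Ω = 0.384

α₂ = 1 / (1 + [H⁺]/K2 + [H⁺]²/(K1K2)) = 1 / (1 + 10^+1.78 + 10^+0.33)
   = 1 / (1 + 60.256 + 2.1380) = 1/63.394 = 0.01577
[CO3²⁻] = α₂ × DIC = 0.01577 × 2.33 = 0.03675 mmol/kg
Ksp = 10^(−6.01) = 9.772×10^-7
Ω = [Ca²⁺][CO3²⁻]/Ksp = (10.2×10^-3)(3.675×10^-5) / 9.772×10^-7 = 0.384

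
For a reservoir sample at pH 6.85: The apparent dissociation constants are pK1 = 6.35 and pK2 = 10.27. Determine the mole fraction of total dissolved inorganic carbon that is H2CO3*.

α₀ = 1 / (1 + K1/[H⁺] + K1K2/[H⁺]²) = 1 / (1 + 10^+0.50 + 10^-2.92)
   = 1 / (1 + 3.1623 + 0.0012023) = 1/4.1635 = 0.2402

α₀ = 0.240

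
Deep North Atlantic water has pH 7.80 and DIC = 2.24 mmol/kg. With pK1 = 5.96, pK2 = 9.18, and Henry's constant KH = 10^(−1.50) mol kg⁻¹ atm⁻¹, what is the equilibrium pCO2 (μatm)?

pCO2 = 969 μatm

α₀ = 1 / (1 + K1/[H⁺] + K1K2/[H⁺]²) = 1 / (1 + 10^+1.84 + 10^+0.46)
   = 1 / (1 + 69.183 + 2.8840) = 1/73.067 = 0.01369
[CO2*] = α₀ × DIC = 0.01369 × 2.24 = 0.03066 mmol/kg
pCO2 = [CO2*]/KH = 3.066×10^-5 / 3.162×10^-2 = 969 μatm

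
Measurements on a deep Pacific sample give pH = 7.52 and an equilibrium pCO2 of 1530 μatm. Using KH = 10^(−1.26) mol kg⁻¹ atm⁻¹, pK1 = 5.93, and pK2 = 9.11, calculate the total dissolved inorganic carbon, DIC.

[CO2*] = KH · pCO2 = 10^(−1.26) × 1530×10^-6 = 8.408×10^-5 mol/kg
α₀ = 1/(1 + K1/[H⁺] + K1K2/[H⁺]²) = 1/(1 + 10^+1.59 + 10^+0.00) = 0.02445
DIC = [CO2*]/α₀ = 8.408×10^-5 / 0.02445 = 3.44 mmol/kg

DIC = 3.44 mmol/kg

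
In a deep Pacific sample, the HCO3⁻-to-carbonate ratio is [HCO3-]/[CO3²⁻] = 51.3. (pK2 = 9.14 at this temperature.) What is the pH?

From K2 = [H⁺][CO3²⁻]/[HCO3-]:  pH = pK2 − log₁₀([HCO3-]/[CO3²⁻])
log₁₀(51.3) = +1.710
pH = 9.14 − (+1.710) = 7.43

pH = 7.43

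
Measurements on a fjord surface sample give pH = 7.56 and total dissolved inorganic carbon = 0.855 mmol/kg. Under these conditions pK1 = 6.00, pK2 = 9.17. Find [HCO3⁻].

α₁ = 1 / (1 + [H⁺]/K1 + K2/[H⁺]) = 1 / (1 + 10^-1.56 + 10^-1.61)
   = 1 / (1 + 0.027542 + 0.024547) = 1/1.0521 = 0.9505
[HCO3⁻] = α₁ × DIC = 0.9505 × 0.855 = 0.813 mmol/kg

[HCO3⁻] = 0.813 mmol/kg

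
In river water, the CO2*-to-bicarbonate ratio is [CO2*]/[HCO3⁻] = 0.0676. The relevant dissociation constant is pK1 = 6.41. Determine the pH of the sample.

pH = 7.58

From K1 = [H⁺][HCO3⁻]/[CO2*]:  pH = pK1 − log₁₀([CO2*]/[HCO3⁻])
log₁₀(0.0676) = -1.170
pH = 6.41 − (-1.170) = 7.58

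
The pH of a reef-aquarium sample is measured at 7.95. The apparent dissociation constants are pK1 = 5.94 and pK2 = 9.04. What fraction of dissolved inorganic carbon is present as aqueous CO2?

α₀ = 0.00896

α₀ = 1 / (1 + K1/[H⁺] + K1K2/[H⁺]²) = 1 / (1 + 10^+2.01 + 10^+0.92)
   = 1 / (1 + 102.33 + 8.3176) = 1/111.65 = 0.008957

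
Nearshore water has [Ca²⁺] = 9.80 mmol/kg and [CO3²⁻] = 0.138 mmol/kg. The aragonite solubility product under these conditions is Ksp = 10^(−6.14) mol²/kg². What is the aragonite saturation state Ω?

Ksp = 10^(−6.14) = 7.244×10^-7
Ω = [Ca²⁺][CO3²⁻]/Ksp = (9.80×10^-3)(0.138×10^-3) / 7.244×10^-7 = 1.87

Ω = 1.87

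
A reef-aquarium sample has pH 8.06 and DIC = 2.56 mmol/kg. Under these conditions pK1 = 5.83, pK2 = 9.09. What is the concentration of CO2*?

α₀ = 1 / (1 + K1/[H⁺] + K1K2/[H⁺]²) = 1 / (1 + 10^+2.23 + 10^+1.20)
   = 1 / (1 + 169.82 + 15.849) = 1/186.67 = 0.005357
[CO2*] = α₀ × DIC = 0.005357 × 2.56 = 0.0137 mmol/kg = 13.7 μmol/kg

[CO2*] = 13.7 μmol/kg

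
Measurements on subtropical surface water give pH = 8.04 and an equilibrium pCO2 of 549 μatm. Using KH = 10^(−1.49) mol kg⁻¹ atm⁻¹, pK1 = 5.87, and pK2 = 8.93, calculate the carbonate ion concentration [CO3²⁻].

[CO3²⁻] = 0.339 mmol/kg

[CO2*] = KH · pCO2 = 10^(−1.49) × 549×10^-6 = 1.777×10^-5 mol/kg
α₀ = 1/(1 + K1/[H⁺] + K1K2/[H⁺]²) = 1/(1 + 10^+2.17 + 10^+1.28) = 0.005954
DIC = [CO2*]/α₀ = 1.777×10^-5 / 0.005954 = 2.984 mmol/kg
[CO3²⁻] = α₂·DIC; α₂ = 0.1134, so [CO3²⁻] = 0.1134 × 2.984 = 0.339 mmol/kg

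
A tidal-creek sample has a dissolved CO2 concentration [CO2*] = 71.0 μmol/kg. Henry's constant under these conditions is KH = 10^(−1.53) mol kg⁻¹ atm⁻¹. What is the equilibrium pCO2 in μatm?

pCO2 = 2410 μatm

KH = 10^(−1.53) = 2.951×10^-2 mol kg⁻¹ atm⁻¹
pCO2 = [CO2*]/KH = 71.0×10^-6 / 2.951×10^-2 = 2.41×10^-3 atm = 2410 μatm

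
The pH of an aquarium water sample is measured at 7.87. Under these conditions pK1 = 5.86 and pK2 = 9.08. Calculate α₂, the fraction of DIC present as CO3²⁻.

α₂ = 1 / (1 + [H⁺]/K2 + [H⁺]²/(K1K2)) = 1 / (1 + 10^+1.21 + 10^-0.80)
   = 1 / (1 + 16.218 + 0.15849) = 1/17.377 = 0.05755

α₂ = 0.0575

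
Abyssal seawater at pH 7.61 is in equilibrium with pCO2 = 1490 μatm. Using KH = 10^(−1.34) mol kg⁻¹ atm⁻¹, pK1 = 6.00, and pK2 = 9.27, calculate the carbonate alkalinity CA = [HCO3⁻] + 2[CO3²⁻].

[CO2*] = KH · pCO2 = 10^(−1.34) × 1490×10^-6 = 6.811×10^-5 mol/kg
α₀ = 1/(1 + K1/[H⁺] + K1K2/[H⁺]²) = 1/(1 + 10^+1.61 + 10^-0.05) = 0.02346
DIC = [CO2*]/α₀ = 6.811×10^-5 / 0.02346 = 2.903 mmol/kg
CA = (α₁ + 2α₂)·DIC = (0.9556 + 2×0.02091) × 2.903 = 2.90 mmol/kg

CA = 2.90 mmol/kg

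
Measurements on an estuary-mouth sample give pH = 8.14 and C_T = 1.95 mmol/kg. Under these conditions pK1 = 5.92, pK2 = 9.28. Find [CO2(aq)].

α₀ = 1 / (1 + K1/[H⁺] + K1K2/[H⁺]²) = 1 / (1 + 10^+2.22 + 10^+1.08)
   = 1 / (1 + 165.96 + 12.023) = 1/178.98 = 0.005587
[CO2*] = α₀ × DIC = 0.005587 × 1.95 = 0.0109 mmol/kg = 10.9 μmol/kg

[CO2*] = 10.9 μmol/kg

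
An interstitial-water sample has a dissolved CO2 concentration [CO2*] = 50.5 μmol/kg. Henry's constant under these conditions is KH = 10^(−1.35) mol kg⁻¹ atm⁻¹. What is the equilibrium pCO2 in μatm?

KH = 10^(−1.35) = 4.467×10^-2 mol kg⁻¹ atm⁻¹
pCO2 = [CO2*]/KH = 50.5×10^-6 / 4.467×10^-2 = 1.13×10^-3 atm = 1130 μatm

pCO2 = 1130 μatm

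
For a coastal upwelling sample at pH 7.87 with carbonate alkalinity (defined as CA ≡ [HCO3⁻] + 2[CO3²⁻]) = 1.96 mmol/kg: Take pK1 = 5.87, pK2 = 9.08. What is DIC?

CA = [HCO3⁻] + 2[CO3²⁻] = (α₁ + 2α₂)·DIC
At pH 7.87: [H⁺]/K1 = 10^-2.00 = 0.010000, K2/[H⁺] = 10^-1.21 = 0.061660
α₁ = 1/(1 + 0.010000 + 0.061660) = 1/1.0717 = 0.9331; α₂ = α₁·K2/[H⁺] = 0.05754
α₁ + 2α₂ = 1.0482
DIC = CA / (α₁ + 2α₂) = 1.96 / 1.0482 = 1.87 mmol/kg

DIC = 1.87 mmol/kg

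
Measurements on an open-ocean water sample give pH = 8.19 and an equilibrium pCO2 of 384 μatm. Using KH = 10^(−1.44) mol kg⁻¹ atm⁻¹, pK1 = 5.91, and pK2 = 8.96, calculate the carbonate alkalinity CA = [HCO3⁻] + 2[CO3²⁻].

CA = 3.56 mmol/kg

[CO2*] = KH · pCO2 = 10^(−1.44) × 384×10^-6 = 1.394×10^-5 mol/kg
α₀ = 1/(1 + K1/[H⁺] + K1K2/[H⁺]²) = 1/(1 + 10^+2.28 + 10^+1.51) = 0.004466
DIC = [CO2*]/α₀ = 1.394×10^-5 / 0.004466 = 3.122 mmol/kg
CA = (α₁ + 2α₂)·DIC = (0.8510 + 2×0.1445) × 3.122 = 3.56 mmol/kg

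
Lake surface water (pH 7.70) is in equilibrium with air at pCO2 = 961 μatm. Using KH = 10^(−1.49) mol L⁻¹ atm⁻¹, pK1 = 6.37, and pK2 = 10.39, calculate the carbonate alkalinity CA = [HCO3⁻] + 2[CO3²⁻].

[CO2*] = KH · pCO2 = 10^(−1.49) × 961×10^-6 = 3.110×10^-5 mol/L
α₀ = 1/(1 + K1/[H⁺] + K1K2/[H⁺]²) = 1/(1 + 10^+1.33 + 10^-1.36) = 0.04460
DIC = [CO2*]/α₀ = 3.110×10^-5 / 0.04460 = 0.6973 mmol/L
CA = (α₁ + 2α₂)·DIC = (0.9535 + 2×0.001947) × 0.6973 = 0.668 mmol/L

CA = 0.668 mmol/L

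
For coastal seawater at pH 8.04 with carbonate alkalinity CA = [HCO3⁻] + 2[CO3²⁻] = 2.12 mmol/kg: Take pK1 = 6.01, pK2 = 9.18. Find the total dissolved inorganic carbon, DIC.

DIC = 2.00 mmol/kg

CA = [HCO3⁻] + 2[CO3²⁻] = (α₁ + 2α₂)·DIC
At pH 8.04: [H⁺]/K1 = 10^-2.03 = 0.0093325, K2/[H⁺] = 10^-1.14 = 0.072444
α₁ = 1/(1 + 0.0093325 + 0.072444) = 1/1.0818 = 0.9244; α₂ = α₁·K2/[H⁺] = 0.06697
α₁ + 2α₂ = 1.0583
DIC = CA / (α₁ + 2α₂) = 2.12 / 1.0583 = 2.00 mmol/kg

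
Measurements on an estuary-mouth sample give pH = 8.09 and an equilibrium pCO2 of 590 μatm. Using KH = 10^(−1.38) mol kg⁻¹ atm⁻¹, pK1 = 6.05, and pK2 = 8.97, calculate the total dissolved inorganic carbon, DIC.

DIC = 3.08 mmol/kg

[CO2*] = KH · pCO2 = 10^(−1.38) × 590×10^-6 = 2.460×10^-5 mol/kg
α₀ = 1/(1 + K1/[H⁺] + K1K2/[H⁺]²) = 1/(1 + 10^+2.04 + 10^+1.16) = 0.007993
DIC = [CO2*]/α₀ = 2.460×10^-5 / 0.007993 = 3.08 mmol/kg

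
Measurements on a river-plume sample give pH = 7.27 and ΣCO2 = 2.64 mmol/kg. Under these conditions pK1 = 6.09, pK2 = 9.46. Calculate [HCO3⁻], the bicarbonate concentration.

[HCO3⁻] = 2.46 mmol/kg

α₁ = 1 / (1 + [H⁺]/K1 + K2/[H⁺]) = 1 / (1 + 10^-1.18 + 10^-2.19)
   = 1 / (1 + 0.066069 + 0.0064565) = 1/1.0725 = 0.9324
[HCO3⁻] = α₁ × DIC = 0.9324 × 2.64 = 2.46 mmol/kg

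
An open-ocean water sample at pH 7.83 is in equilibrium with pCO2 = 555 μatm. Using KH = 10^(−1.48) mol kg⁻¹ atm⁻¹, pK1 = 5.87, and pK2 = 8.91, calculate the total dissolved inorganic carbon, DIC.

[CO2*] = KH · pCO2 = 10^(−1.48) × 555×10^-6 = 1.838×10^-5 mol/kg
α₀ = 1/(1 + K1/[H⁺] + K1K2/[H⁺]²) = 1/(1 + 10^+1.96 + 10^+0.88) = 0.01002
DIC = [CO2*]/α₀ = 1.838×10^-5 / 0.01002 = 1.83 mmol/kg

DIC = 1.83 mmol/kg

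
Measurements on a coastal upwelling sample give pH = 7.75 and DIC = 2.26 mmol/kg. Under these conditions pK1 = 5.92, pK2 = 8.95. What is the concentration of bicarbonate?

[HCO3⁻] = 2.10 mmol/kg

α₁ = 1 / (1 + [H⁺]/K1 + K2/[H⁺]) = 1 / (1 + 10^-1.83 + 10^-1.20)
   = 1 / (1 + 0.014791 + 0.063096) = 1/1.0779 = 0.9277
[HCO3⁻] = α₁ × DIC = 0.9277 × 2.26 = 2.10 mmol/kg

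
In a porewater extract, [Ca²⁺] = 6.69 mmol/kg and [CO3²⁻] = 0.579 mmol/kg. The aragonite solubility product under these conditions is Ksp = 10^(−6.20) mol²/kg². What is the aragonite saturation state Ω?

Ksp = 10^(−6.20) = 6.310×10^-7
Ω = [Ca²⁺][CO3²⁻]/Ksp = (6.69×10^-3)(0.579×10^-3) / 6.310×10^-7 = 6.14

Ω = 6.14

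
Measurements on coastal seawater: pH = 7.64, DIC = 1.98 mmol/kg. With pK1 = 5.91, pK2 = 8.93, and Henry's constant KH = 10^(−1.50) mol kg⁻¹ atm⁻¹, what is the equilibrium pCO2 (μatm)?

α₀ = 1 / (1 + K1/[H⁺] + K1K2/[H⁺]²) = 1 / (1 + 10^+1.73 + 10^+0.44)
   = 1 / (1 + 53.703 + 2.7542) = 1/57.457 = 0.01740
[CO2*] = α₀ × DIC = 0.01740 × 1.98 = 0.03446 mmol/kg
pCO2 = [CO2*]/KH = 3.446×10^-5 / 3.162×10^-2 = 1090 μatm

pCO2 = 1090 μatm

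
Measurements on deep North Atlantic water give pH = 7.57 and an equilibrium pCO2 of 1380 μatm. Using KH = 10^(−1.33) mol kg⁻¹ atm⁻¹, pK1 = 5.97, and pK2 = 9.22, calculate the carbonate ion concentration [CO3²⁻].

[CO2*] = KH · pCO2 = 10^(−1.33) × 1380×10^-6 = 6.455×10^-5 mol/kg
α₀ = 1/(1 + K1/[H⁺] + K1K2/[H⁺]²) = 1/(1 + 10^+1.60 + 10^-0.05) = 0.02398
DIC = [CO2*]/α₀ = 6.455×10^-5 / 0.02398 = 2.692 mmol/kg
[CO3²⁻] = α₂·DIC; α₂ = 0.02137, so [CO3²⁻] = 0.02137 × 2.692 = 0.0575 mmol/kg

[CO3²⁻] = 0.0575 mmol/kg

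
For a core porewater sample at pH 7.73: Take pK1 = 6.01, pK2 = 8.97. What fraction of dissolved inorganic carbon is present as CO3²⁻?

α₂ = 1 / (1 + [H⁺]/K2 + [H⁺]²/(K1K2)) = 1 / (1 + 10^+1.24 + 10^-0.48)
   = 1 / (1 + 17.378 + 0.33113) = 1/18.709 = 0.05345

α₂ = 0.0534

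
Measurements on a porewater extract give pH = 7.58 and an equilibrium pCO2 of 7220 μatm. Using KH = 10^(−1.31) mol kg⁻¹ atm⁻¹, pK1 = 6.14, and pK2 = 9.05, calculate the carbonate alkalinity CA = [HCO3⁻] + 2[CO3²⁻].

[CO2*] = KH · pCO2 = 10^(−1.31) × 7220×10^-6 = 3.536×10^-4 mol/kg
α₀ = 1/(1 + K1/[H⁺] + K1K2/[H⁺]²) = 1/(1 + 10^+1.44 + 10^-0.03) = 0.03393
DIC = [CO2*]/α₀ = 3.536×10^-4 / 0.03393 = 10.42 mmol/kg
CA = (α₁ + 2α₂)·DIC = (0.9344 + 2×0.03166) × 10.42 = 10.4 mmol/kg

CA = 10.4 mmol/kg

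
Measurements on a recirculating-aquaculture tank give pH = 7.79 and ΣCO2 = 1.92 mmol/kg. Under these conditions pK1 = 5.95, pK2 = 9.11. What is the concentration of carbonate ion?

α₂ = 1 / (1 + [H⁺]/K2 + [H⁺]²/(K1K2)) = 1 / (1 + 10^+1.32 + 10^-0.52)
   = 1 / (1 + 20.893 + 0.30200) = 1/22.195 = 0.04506
[CO3²⁻] = α₂ × DIC = 0.04506 × 1.92 = 0.0865 mmol/kg

[CO3²⁻] = 0.0865 mmol/kg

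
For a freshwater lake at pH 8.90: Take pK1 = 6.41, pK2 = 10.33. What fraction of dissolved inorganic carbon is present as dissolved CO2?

α₀ = 0.00311

α₀ = 1 / (1 + K1/[H⁺] + K1K2/[H⁺]²) = 1 / (1 + 10^+2.49 + 10^+1.06)
   = 1 / (1 + 309.03 + 11.482) = 1/321.51 = 0.003110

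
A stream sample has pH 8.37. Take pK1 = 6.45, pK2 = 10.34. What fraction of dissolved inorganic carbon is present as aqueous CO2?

α₀ = 0.0118

α₀ = 1 / (1 + K1/[H⁺] + K1K2/[H⁺]²) = 1 / (1 + 10^+1.92 + 10^-0.05)
   = 1 / (1 + 83.176 + 0.89125) = 1/85.068 = 0.01176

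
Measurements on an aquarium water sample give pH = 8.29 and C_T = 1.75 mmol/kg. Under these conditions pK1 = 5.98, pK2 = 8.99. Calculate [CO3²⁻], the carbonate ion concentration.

α₂ = 1 / (1 + [H⁺]/K2 + [H⁺]²/(K1K2)) = 1 / (1 + 10^+0.70 + 10^-1.61)
   = 1 / (1 + 5.0119 + 0.024547) = 1/6.0364 = 0.1657
[CO3²⁻] = α₂ × DIC = 0.1657 × 1.75 = 0.290 mmol/kg

[CO3²⁻] = 0.290 mmol/kg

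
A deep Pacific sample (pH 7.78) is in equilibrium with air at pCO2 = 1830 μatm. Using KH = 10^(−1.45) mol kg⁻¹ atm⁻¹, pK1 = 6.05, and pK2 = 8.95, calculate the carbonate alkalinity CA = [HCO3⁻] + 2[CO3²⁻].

[CO2*] = KH · pCO2 = 10^(−1.45) × 1830×10^-6 = 6.493×10^-5 mol/kg
α₀ = 1/(1 + K1/[H⁺] + K1K2/[H⁺]²) = 1/(1 + 10^+1.73 + 10^+0.56) = 0.01714
DIC = [CO2*]/α₀ = 6.493×10^-5 / 0.01714 = 3.788 mmol/kg
CA = (α₁ + 2α₂)·DIC = (0.9206 + 2×0.06224) × 3.788 = 3.96 mmol/kg

CA = 3.96 mmol/kg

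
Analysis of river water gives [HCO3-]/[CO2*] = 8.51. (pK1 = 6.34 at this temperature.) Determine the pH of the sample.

From K1 = [H⁺][HCO3-]/[CO2*]:  pH = pK1 + log₁₀([HCO3-]/[CO2*])
log₁₀(8.51) = +0.930
pH = 6.34 + (+0.930) = 7.27

pH = 7.27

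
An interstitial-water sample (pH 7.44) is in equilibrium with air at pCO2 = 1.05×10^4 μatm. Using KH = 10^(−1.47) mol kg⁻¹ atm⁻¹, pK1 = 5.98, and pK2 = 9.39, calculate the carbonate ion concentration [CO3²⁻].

[CO2*] = KH · pCO2 = 10^(−1.47) × 1.05×10^4×10^-6 = 3.558×10^-4 mol/kg
α₀ = 1/(1 + K1/[H⁺] + K1K2/[H⁺]²) = 1/(1 + 10^+1.46 + 10^-0.49) = 0.03315
DIC = [CO2*]/α₀ = 3.558×10^-4 / 0.03315 = 10.73 mmol/kg
[CO3²⁻] = α₂·DIC; α₂ = 0.01073, so [CO3²⁻] = 0.01073 × 10.73 = 0.115 mmol/kg

[CO3²⁻] = 0.115 mmol/kg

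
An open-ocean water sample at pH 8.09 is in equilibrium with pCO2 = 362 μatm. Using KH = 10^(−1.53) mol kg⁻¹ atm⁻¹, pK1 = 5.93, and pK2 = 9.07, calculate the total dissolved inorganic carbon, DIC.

[CO2*] = KH · pCO2 = 10^(−1.53) × 362×10^-6 = 1.068×10^-5 mol/kg
α₀ = 1/(1 + K1/[H⁺] + K1K2/[H⁺]²) = 1/(1 + 10^+2.16 + 10^+1.18) = 0.006224
DIC = [CO2*]/α₀ = 1.068×10^-5 / 0.006224 = 1.72 mmol/kg

DIC = 1.72 mmol/kg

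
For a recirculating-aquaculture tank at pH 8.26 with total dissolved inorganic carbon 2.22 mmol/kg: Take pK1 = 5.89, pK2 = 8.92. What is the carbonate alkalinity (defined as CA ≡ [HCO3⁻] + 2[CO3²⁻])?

CA = 2.61 mmol/kg

CA = [HCO3⁻] + 2[CO3²⁻] = (α₁ + 2α₂)·DIC
At pH 8.26: [H⁺]/K1 = 10^-2.37 = 0.0042658, K2/[H⁺] = 10^-0.66 = 0.21878
α₁ = 1/(1 + 0.0042658 + 0.21878) = 1/1.2230 = 0.8176; α₂ = α₁·K2/[H⁺] = 0.1789
α₁ + 2α₂ = 1.1754
CA = 1.1754 × 2.22 = 2.61 mmol/kg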